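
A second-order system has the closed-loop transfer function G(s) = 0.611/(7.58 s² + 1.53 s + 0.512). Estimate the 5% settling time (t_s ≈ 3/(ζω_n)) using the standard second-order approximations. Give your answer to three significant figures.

t_s ≈ 29.7 s

Dividing through by 7.58: denominator becomes s² + 0.2018 s + 0.06755.
So ω_n = √0.06755 = 0.260 rad/s and ζ = 0.2018/(2·0.260) = 0.388.
t_s ≈ 3/(ζω_n) = 29.7 s.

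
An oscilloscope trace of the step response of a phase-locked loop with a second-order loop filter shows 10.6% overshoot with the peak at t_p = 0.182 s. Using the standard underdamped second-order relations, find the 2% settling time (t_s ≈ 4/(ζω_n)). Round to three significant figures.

ζ from %OS: ζ = |ln 0.106|/√(π²+ln²0.106) = 0.581.
t_p = π/ω_d ⇒ ω_d = 17.3 rad/s; then ω_n = ω_d/√(1−ζ²) = 21.2 rad/s.
t_s ≈ 4/(ζω_n) = 4/(0.581·21.2) = 0.324 s.

t_s ≈ 0.324 s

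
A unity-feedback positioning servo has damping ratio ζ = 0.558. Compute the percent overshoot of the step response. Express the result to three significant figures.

%OS ≈ 12.1%

For an underdamped second-order system, %OS = 100·exp(−πζ/√(1−ζ²)).
πζ/√(1−ζ²) = π·0.558/√(1−0.311) = 2.112, so %OS = 100·e^(−2.112) = 12.1%.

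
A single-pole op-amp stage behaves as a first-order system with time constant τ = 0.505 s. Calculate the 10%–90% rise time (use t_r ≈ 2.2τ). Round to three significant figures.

t_r ≈ 2.2τ = 1.11 s.

t_r ≈ 1.11 s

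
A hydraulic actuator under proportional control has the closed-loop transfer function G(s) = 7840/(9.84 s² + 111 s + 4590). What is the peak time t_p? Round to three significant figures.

t_p ≈ 0.151 s

Dividing through by 9.84: denominator becomes s² + 11.28 s + 466.5.
So ω_n = √466.5 = 21.6 rad/s and ζ = 11.28/(2·21.6) = 0.261.
ω_d = 21.6·√(1 − 0.261²) = 20.8 rad/s. t_p = π/ω_d = 0.151 s.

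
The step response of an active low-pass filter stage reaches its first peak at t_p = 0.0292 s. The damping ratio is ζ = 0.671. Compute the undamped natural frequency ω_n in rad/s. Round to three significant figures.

ω_n ≈ 145 rad/s

Peak time t_p = π/ω_d, so ω_d = π/t_p = π/0.0292 = 108 rad/s.
ω_n = ω_d/√(1−ζ²) = 108/√0.550 = 145 rad/s.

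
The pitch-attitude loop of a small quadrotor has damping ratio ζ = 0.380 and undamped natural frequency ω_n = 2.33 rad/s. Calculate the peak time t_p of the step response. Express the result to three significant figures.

The damped frequency is ω_d = ω_n√(1−ζ²) = 2.33·√(1−0.144) = 2.16 rad/s.
Peak time t_p = π/ω_d = π/2.16 = 1.46 s.

t_p ≈ 1.46 s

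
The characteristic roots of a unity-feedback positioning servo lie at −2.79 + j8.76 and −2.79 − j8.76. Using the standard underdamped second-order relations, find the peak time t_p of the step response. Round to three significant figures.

t_p = π/ω_d with ω_d = 8.76 (the imaginary part), so t_p = 0.359 s.

t_p ≈ 0.359 s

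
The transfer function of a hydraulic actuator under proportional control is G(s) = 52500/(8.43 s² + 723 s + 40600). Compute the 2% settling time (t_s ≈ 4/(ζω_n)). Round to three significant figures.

t_s ≈ 0.0933 s

Dividing through by 8.43: denominator becomes s² + 85.77 s + 4816.
So ω_n = √4816 = 69.4 rad/s and ζ = 85.77/(2·69.4) = 0.618.
t_s ≈ 4/(ζω_n) = 0.0933 s.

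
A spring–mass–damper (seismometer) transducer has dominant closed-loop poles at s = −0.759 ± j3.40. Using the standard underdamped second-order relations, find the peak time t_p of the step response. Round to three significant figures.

t_p ≈ 0.924 s

t_p = π/ω_d with ω_d = 3.40 (the imaginary part), so t_p = 0.924 s.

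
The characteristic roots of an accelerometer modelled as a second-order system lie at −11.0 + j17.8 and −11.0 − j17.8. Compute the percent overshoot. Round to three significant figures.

The poles are at −σ ± jω_d with σ = 11.0 and ω_d = 17.8, so ω_n = √(σ²+ω_d²) = 20.9 rad/s and ζ = σ/ω_n = 0.526.
%OS = 100 e^{−πζ/√(1−ζ²)} with ζ = 0.526 gives 14.3%.

%OS ≈ 14.3%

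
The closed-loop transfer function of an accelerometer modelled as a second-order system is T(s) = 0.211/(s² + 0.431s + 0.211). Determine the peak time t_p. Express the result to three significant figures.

t_p ≈ 7.74 s

Matching coefficients with s² + 2ζω_n s + ω_n² gives ω_n² = 0.211 ⇒ ω_n = 0.459 rad/s, and ζ = 0.431/(2ω_n) = 0.469.
ω_d = ω_n√(1−ζ²) = 0.406 rad/s. Then t_p = π/ω_d = 7.74 s.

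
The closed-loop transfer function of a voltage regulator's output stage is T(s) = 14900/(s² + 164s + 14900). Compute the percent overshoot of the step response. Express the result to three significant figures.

%OS ≈ 5.79%

ω_n = √14900 = 122 rad/s; ζ = 164/(2·122) = 0.672.
%OS = 100 e^{−πζ/√(1−ζ²)} with ζ = 0.672 gives 5.79%.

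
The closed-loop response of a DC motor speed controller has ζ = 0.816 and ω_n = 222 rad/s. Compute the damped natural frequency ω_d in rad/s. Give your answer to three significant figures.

ω_d = ω_n√(1−ζ²) = 222·√0.334 = 128 rad/s.

ω_d ≈ 128 rad/s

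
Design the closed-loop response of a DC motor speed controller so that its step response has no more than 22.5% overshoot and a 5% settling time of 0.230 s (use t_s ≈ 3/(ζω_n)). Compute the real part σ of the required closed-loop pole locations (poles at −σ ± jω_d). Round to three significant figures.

The settling-time spec alone fixes σ = ζω_n = 3/t_s = 3/0.230 = 13.0.
(Overshoot then fixes ζ = 0.429 and hence ω_d = σ·√(1−ζ²)/ζ = 27.5 rad/s.)

σ ≈ 13.0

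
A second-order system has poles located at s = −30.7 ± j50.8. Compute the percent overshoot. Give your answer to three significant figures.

The poles are at −σ ± jω_d with σ = 30.7 and ω_d = 50.8, so ω_n = √(σ²+ω_d²) = 59.4 rad/s and ζ = σ/ω_n = 0.517.
%OS = 100·exp(−πζ/√(1−ζ²)) = 15.0%.

%OS ≈ 15.0%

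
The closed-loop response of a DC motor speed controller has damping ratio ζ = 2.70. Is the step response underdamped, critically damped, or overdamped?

overdamped

Since ζ = 2.70 > 1, the system is overdamped.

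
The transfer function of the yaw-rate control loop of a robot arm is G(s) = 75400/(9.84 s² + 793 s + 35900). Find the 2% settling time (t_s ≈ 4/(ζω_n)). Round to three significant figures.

Dividing through by 9.84: denominator becomes s² + 80.59 s + 3648.
So ω_n = √3648 = 60.4 rad/s and ζ = 80.59/(2·60.4) = 0.667.
t_s ≈ 4/(ζω_n) = 0.0993 s.

t_s ≈ 0.0993 s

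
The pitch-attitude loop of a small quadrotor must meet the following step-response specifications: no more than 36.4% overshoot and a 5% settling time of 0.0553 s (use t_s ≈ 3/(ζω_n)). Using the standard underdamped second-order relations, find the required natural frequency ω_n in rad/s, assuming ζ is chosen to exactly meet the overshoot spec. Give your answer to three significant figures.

ω_n ≈ 177 rad/s

Inverting the overshoot relation: ζ = |ln 0.364|/√(π² + ln²0.364) = 0.306.
Then ω_n = 3/(ζ t_s) = 3/(0.306 × 0.0553) = 177 rad/s.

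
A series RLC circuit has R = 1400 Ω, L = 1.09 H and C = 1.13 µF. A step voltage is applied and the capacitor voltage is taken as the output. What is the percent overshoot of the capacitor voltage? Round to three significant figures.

For a series RLC circuit (capacitor voltage as output), ω_n = 1/√(LC) = 1/√(1.09 H · 1.13 µF) = 901 rad/s.
ζ = (R/2)·√(C/L) = (1400/2)·√(1.13 µF/1.09 H) = 0.713.
%OS = 100·exp(−πζ/√(1−ζ²)) = 4.11%.

%OS ≈ 4.11%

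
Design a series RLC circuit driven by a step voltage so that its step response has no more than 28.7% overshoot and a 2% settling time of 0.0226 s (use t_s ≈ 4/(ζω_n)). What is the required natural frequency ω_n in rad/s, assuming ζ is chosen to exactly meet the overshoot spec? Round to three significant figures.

From %OS = 100·exp(−πζ/√(1−ζ²)), invert to get ζ = −ln(OS)/√(π² + ln²(OS)) with OS = 0.287.
−ln 0.287 = 1.248, so ζ = 1.248/√(π² + 1.558) = 0.369.
From t_s ≈ 4/(ζω_n): ω_n = 4/(ζ·t_s) = 4/(0.369·0.0226) = 479 rad/s.

ω_n ≈ 479 rad/s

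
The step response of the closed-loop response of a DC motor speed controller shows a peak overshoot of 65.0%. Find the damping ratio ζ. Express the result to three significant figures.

From %OS = 100·exp(−πζ/√(1−ζ²)), invert to get ζ = −ln(OS)/√(π² + ln²(OS)) with OS = 0.650.
−ln 0.650 = 0.4308, so ζ = 0.4308/√(π² + 0.1856) = 0.136.

ζ ≈ 0.136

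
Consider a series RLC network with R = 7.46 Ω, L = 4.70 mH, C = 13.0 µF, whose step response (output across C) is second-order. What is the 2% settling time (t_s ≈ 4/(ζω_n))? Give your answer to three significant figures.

For a series RLC circuit (capacitor voltage as output), ω_n = 1/√(LC) = 1/√(4.70 mH · 13.0 µF) = 4050 rad/s.
ζ = (R/2)·√(C/L) = (7.46/2)·√(13.0 µF/4.70 mH) = 0.196.
t_s ≈ 4/(ζω_n) = 0.00504 s.

t_s ≈ 0.00504 s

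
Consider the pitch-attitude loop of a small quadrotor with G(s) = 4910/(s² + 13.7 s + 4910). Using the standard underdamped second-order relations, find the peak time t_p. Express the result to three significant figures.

Matching coefficients with s² + 2ζω_n s + ω_n² gives ω_n² = 4910 ⇒ ω_n = 70.1 rad/s, and ζ = 13.7/(2ω_n) = 0.0978.
ω_d = ω_n√(1−ζ²) = 69.7 rad/s. Then t_p = π/ω_d = 0.0450 s.

t_p ≈ 0.0450 s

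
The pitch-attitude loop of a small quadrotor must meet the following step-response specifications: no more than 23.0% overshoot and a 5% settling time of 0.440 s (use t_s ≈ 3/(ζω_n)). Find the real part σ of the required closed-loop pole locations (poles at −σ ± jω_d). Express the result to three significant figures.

The settling-time spec alone fixes σ = ζω_n = 3/t_s = 3/0.440 = 6.82.
(Overshoot then fixes ζ = 0.424 and hence ω_d = σ·√(1−ζ²)/ζ = 14.6 rad/s.)

σ ≈ 6.82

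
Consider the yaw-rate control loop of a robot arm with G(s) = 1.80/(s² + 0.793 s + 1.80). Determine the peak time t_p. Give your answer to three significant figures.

Matching coefficients with s² + 2ζω_n s + ω_n² gives ω_n² = 1.80 ⇒ ω_n = 1.34 rad/s, and ζ = 0.793/(2ω_n) = 0.296.
ω_d = ω_n√(1−ζ²) = 1.28 rad/s. Then t_p = π/ω_d = 2.45 s.

t_p ≈ 2.45 s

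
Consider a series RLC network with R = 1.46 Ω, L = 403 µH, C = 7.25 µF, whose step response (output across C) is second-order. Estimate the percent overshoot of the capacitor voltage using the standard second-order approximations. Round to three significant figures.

For a series RLC circuit (capacitor voltage as output), ω_n = 1/√(LC) = 1/√(403 µH · 7.25 µF) = 18500 rad/s.
ζ = (R/2)·√(C/L) = (1.46/2)·√(7.25 µF/403 µH) = 0.0979.
Overshoot: exp(−π·0.0979/√(1−0.0979²)) = 0.734, i.e. 73.4%.

%OS ≈ 73.4%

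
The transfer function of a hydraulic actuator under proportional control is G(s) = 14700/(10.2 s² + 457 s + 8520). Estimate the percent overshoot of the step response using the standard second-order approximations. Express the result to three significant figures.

Dividing through by 10.2: denominator becomes s² + 44.80 s + 835.3.
So ω_n = √835.3 = 28.9 rad/s and ζ = 44.80/(2·28.9) = 0.775.
%OS = 100·exp(−πζ/√(1−ζ²)) = 2.12%.

%OS ≈ 2.12%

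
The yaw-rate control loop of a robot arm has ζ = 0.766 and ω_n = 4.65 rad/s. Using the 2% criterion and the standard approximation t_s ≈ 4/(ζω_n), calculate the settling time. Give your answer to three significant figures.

t_s ≈ 4/(ζω_n) = 4/(0.766 × 4.65) = 1.12 s.

t_s ≈ 1.12 s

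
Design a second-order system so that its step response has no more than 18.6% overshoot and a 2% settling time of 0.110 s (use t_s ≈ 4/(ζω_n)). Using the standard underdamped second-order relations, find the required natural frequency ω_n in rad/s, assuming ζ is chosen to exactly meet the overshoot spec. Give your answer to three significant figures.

ω_n ≈ 77.0 rad/s

From %OS = 100·exp(−πζ/√(1−ζ²)), invert to get ζ = −ln(OS)/√(π² + ln²(OS)) with OS = 0.186.
−ln 0.186 = 1.682, so ζ = 1.682/√(π² + 2.829) = 0.472.
Then ω_n = 4/(ζ t_s) = 4/(0.472 × 0.110) = 77.0 rad/s.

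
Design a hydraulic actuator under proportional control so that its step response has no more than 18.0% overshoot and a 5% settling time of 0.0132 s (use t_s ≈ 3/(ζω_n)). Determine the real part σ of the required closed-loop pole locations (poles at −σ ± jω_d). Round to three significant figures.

The settling-time spec alone fixes σ = ζω_n = 3/t_s = 3/0.0132 = 227.
(Overshoot then fixes ζ = 0.479 and hence ω_d = σ·√(1−ζ²)/ζ = 416 rad/s.)

σ ≈ 227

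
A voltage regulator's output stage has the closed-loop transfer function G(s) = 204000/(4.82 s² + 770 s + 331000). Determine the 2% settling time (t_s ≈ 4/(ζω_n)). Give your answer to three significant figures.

t_s ≈ 0.0501 s

Dividing through by 4.82: denominator becomes s² + 159.8 s + 68670.
So ω_n = √68670 = 262 rad/s and ζ = 159.8/(2·262) = 0.305.
t_s ≈ 4/(ζω_n) = 0.0501 s.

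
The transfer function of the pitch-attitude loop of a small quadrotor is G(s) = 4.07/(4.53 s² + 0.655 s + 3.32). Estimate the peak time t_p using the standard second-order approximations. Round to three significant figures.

t_p ≈ 3.68 s

Dividing through by 4.53: denominator becomes s² + 0.1446 s + 0.7329.
So ω_n = √0.7329 = 0.856 rad/s and ζ = 0.1446/(2·0.856) = 0.0844.
ω_d = 0.856·√(1 − 0.0844²) = 0.853 rad/s. t_p = π/ω_d = 3.68 s.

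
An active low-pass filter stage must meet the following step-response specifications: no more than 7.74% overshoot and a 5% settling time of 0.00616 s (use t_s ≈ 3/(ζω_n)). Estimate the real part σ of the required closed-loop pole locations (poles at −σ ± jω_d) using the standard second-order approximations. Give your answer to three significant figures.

The settling-time spec alone fixes σ = ζω_n = 3/t_s = 3/0.00616 = 487.
(Overshoot then fixes ζ = 0.632 and hence ω_d = σ·√(1−ζ²)/ζ = 598 rad/s.)

σ ≈ 487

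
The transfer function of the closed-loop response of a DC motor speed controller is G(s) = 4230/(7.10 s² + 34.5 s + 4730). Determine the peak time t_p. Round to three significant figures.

t_p ≈ 0.122 s

Dividing through by 7.10: denominator becomes s² + 4.859 s + 666.2.
So ω_n = √666.2 = 25.8 rad/s and ζ = 4.859/(2·25.8) = 0.0941.
ω_d = ω_n√(1−ζ²) = 25.7 rad/s. t_p = π/ω_d = 0.122 s.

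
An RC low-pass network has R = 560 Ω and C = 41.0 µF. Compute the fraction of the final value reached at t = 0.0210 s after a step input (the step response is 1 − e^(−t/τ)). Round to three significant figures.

τ = RC = 560 × 41.0 µF = 0.0230 s.
y(t)/y_∞ = 1 − e^(−t/τ) = 1 − e^(−0.0210/0.0230) = 1 − e^(−0.915) = 0.599.

y/y_∞ ≈ 0.599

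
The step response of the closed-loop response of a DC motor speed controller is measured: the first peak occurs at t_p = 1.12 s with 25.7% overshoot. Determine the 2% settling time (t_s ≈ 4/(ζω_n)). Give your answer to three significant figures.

t_s ≈ 3.30 s

The overshoot fixes ζ = −ln(OS)/√(π²+ln²(OS)) = 0.397.
From t_p = π/ω_d, ω_d = π/1.12 = 2.80 rad/s, so ω_n = ω_d/√(1−ζ²) = 3.06 rad/s.
t_s ≈ 4/(ζω_n) = 4/(0.397·3.06) = 3.30 s.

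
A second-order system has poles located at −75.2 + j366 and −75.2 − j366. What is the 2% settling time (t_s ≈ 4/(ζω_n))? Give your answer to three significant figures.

For poles at −σ ± jω_d, ζω_n = σ = 75.2, so t_s ≈ 4/σ = 0.0532 s.

t_s ≈ 0.0532 s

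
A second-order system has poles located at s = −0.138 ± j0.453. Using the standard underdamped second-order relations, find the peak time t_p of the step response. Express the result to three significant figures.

t_p ≈ 6.94 s

t_p = π/ω_d with ω_d = 0.453 (the imaginary part), so t_p = 6.94 s.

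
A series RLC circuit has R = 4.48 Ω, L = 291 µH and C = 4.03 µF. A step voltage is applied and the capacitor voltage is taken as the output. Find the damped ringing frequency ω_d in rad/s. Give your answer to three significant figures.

For a series RLC circuit (capacitor voltage as output), ω_n = 1/√(LC) = 1/√(291 µH · 4.03 µF) = 29200 rad/s.
ζ = (R/2)·√(C/L) = (4.48/2)·√(4.03 µF/291 µH) = 0.264.
ω_d = ω_n√(1−ζ²) = 28200 rad/s.

ω_d ≈ 28200 rad/s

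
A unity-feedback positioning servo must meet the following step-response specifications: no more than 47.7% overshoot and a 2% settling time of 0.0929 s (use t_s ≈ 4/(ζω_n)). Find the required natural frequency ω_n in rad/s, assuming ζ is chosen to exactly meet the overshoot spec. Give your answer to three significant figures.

From %OS = 100·exp(−πζ/√(1−ζ²)), invert to get ζ = −ln(OS)/√(π² + ln²(OS)) with OS = 0.477.
−ln 0.477 = 0.7402, so ζ = 0.7402/√(π² + 0.5480) = 0.229.
From t_s ≈ 4/(ζω_n): ω_n = 4/(ζ·t_s) = 4/(0.229·0.0929) = 188 rad/s.

ω_n ≈ 188 rad/s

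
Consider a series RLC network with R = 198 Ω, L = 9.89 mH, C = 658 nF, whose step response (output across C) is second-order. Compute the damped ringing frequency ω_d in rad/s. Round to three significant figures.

For a series RLC circuit (capacitor voltage as output), ω_n = 1/√(LC) = 1/√(9.89 mH · 658 nF) = 12400 rad/s.
ζ = (R/2)·√(C/L) = (198/2)·√(658 nF/9.89 mH) = 0.808.
ω_d = 12400·√(1 − 0.808²) = 7310 rad/s.

ω_d ≈ 7310 rad/s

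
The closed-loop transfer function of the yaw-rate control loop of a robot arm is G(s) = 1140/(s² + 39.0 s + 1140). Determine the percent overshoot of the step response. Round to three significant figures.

Matching coefficients with s² + 2ζω_n s + ω_n² gives ω_n² = 1140 ⇒ ω_n = 33.8 rad/s, and ζ = 39.0/(2ω_n) = 0.578.
%OS = 100·exp(−πζ/√(1−ζ²)) = 10.8%.

%OS ≈ 10.8%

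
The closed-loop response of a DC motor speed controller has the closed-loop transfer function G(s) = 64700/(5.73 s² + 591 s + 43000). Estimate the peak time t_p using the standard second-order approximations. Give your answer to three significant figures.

t_p ≈ 0.0451 s

Dividing through by 5.73: denominator becomes s² + 103.1 s + 7504.
So ω_n = √7504 = 86.6 rad/s and ζ = 103.1/(2·86.6) = 0.595.
ω_d = ω_n√(1−ζ²) = 69.6 rad/s. t_p = π/ω_d = 0.0451 s.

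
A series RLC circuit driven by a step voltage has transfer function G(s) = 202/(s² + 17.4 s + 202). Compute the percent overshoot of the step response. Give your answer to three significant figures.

Matching coefficients with s² + 2ζω_n s + ω_n² gives ω_n² = 202 ⇒ ω_n = 14.2 rad/s, and ζ = 17.4/(2ω_n) = 0.612.
Overshoot: exp(−π·0.612/√(1−0.612²)) = 0.0879, i.e. 8.79%.

%OS ≈ 8.79%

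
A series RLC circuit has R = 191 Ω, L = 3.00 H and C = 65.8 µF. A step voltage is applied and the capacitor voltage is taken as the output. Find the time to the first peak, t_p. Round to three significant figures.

For a series RLC circuit (capacitor voltage as output), ω_n = 1/√(LC) = 1/√(3.00 H · 65.8 µF) = 71.2 rad/s.
ζ = (R/2)·√(C/L) = (191/2)·√(65.8 µF/3.00 H) = 0.447.
The damped frequency ω_d = ω_n√(1−ζ²) = 63.7 rad/s. t_p = π/ω_d = 0.0494 s.

t_p ≈ 0.0494 s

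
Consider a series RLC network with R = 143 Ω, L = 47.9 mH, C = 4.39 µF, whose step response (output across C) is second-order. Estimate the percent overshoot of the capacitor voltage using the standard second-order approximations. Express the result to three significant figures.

For a series RLC circuit (capacitor voltage as output), ω_n = 1/√(LC) = 1/√(47.9 mH · 4.39 µF) = 2180 rad/s.
ζ = (R/2)·√(C/L) = (143/2)·√(4.39 µF/47.9 mH) = 0.684.
Overshoot: exp(−π·0.684/√(1−0.684²)) = 0.0524, i.e. 5.24%.

%OS ≈ 5.24%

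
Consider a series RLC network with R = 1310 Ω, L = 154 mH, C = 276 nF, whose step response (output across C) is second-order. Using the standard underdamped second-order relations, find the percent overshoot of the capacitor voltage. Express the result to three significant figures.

For a series RLC circuit (capacitor voltage as output), ω_n = 1/√(LC) = 1/√(154 mH · 276 nF) = 4850 rad/s.
ζ = (R/2)·√(C/L) = (1310/2)·√(276 nF/154 mH) = 0.877.
Overshoot: exp(−π·0.877/√(1−0.877²)) = 0.00325, i.e. 0.325%.

%OS ≈ 0.325%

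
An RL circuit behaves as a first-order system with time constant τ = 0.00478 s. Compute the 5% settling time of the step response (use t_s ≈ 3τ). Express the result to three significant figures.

t_s ≈ 3τ = 0.0143 s.

t_s ≈ 0.0143 s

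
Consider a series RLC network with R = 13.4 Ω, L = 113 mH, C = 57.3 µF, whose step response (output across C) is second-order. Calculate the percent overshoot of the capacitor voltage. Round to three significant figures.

%OS ≈ 61.9%

For a series RLC circuit (capacitor voltage as output), ω_n = 1/√(LC) = 1/√(113 mH · 57.3 µF) = 393 rad/s.
ζ = (R/2)·√(C/L) = (13.4/2)·√(57.3 µF/113 mH) = 0.151.
%OS = 100·exp(−πζ/√(1−ζ²)) = 61.9%.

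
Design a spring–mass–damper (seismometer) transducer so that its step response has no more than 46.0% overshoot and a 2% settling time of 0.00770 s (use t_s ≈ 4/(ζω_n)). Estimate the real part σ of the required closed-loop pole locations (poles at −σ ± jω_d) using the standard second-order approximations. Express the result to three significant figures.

σ ≈ 519

The settling-time spec alone fixes σ = ζω_n = 4/t_s = 4/0.00770 = 519.
(Overshoot then fixes ζ = 0.240 and hence ω_d = σ·√(1−ζ²)/ζ = 2100 rad/s.)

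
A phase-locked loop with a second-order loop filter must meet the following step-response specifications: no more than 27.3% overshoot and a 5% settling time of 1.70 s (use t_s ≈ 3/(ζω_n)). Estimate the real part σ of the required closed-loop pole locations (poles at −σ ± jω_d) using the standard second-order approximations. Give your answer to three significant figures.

σ ≈ 1.76

The settling-time spec alone fixes σ = ζω_n = 3/t_s = 3/1.70 = 1.76.
(Overshoot then fixes ζ = 0.382 and hence ω_d = σ·√(1−ζ²)/ζ = 4.27 rad/s.)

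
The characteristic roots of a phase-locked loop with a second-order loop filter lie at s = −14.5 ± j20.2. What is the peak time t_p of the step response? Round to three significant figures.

t_p ≈ 0.156 s

t_p = π/ω_d with ω_d = 20.2 (the imaginary part), so t_p = 0.156 s.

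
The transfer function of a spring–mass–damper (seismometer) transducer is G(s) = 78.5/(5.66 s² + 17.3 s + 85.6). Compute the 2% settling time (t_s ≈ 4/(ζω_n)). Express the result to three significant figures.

t_s ≈ 2.62 s

Dividing through by 5.66: denominator becomes s² + 3.057 s + 15.12.
So ω_n = √15.12 = 3.89 rad/s and ζ = 3.057/(2·3.89) = 0.393.
t_s ≈ 4/(ζω_n) = 2.62 s.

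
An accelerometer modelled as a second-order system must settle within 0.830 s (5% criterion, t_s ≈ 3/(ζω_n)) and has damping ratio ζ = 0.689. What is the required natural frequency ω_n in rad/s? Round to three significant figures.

Rearranging t_s ≈ 3/(ζω_n) gives ω_n = 3/(ζ·t_s) = 3/(0.689 × 0.830) = 5.25 rad/s.

ω_n ≈ 5.25 rad/s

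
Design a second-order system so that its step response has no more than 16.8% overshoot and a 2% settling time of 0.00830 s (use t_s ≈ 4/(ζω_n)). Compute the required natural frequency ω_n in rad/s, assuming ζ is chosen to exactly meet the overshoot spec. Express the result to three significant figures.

ω_n ≈ 976 rad/s

From %OS = 100·exp(−πζ/√(1−ζ²)), invert to get ζ = −ln(OS)/√(π² + ln²(OS)) with OS = 0.168.
−ln 0.168 = 1.784, so ζ = 1.784/√(π² + 3.182) = 0.494.
Then ω_n = 4/(ζ t_s) = 4/(0.494 × 0.00830) = 976 rad/s.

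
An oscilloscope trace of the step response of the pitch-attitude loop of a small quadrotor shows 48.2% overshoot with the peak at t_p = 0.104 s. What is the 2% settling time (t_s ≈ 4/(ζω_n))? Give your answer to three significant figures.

t_s ≈ 0.570 s

The overshoot fixes ζ = −ln(OS)/√(π²+ln²(OS)) = 0.226.
t_p = π/ω_d ⇒ ω_d = 30.2 rad/s; then ω_n = ω_d/√(1−ζ²) = 31.0 rad/s.
t_s ≈ 4/(ζω_n) = 4/(0.226·31.0) = 0.570 s.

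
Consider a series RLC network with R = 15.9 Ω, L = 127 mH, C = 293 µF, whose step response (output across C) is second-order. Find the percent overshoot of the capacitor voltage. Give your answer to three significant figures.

For a series RLC circuit (capacitor voltage as output), ω_n = 1/√(LC) = 1/√(127 mH · 293 µF) = 164 rad/s.
ζ = (R/2)·√(C/L) = (15.9/2)·√(293 µF/127 mH) = 0.382.
%OS = 100 e^{−πζ/√(1−ζ²)} with ζ = 0.382 gives 27.3%.

%OS ≈ 27.3%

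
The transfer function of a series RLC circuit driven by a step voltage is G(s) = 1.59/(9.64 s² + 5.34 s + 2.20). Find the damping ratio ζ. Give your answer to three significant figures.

Dividing through by 9.64: denominator becomes s² + 0.5539 s + 0.2282.
So ω_n = √0.2282 = 0.478 rad/s and ζ = 0.5539/(2·0.478) = 0.580.

ζ ≈ 0.580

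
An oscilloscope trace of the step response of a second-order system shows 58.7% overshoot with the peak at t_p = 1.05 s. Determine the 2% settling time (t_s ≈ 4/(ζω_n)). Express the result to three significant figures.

ζ from %OS: ζ = |ln 0.587|/√(π²+ln²0.587) = 0.167.
From t_p = π/ω_d, ω_d = π/1.05 = 2.99 rad/s, so ω_n = ω_d/√(1−ζ²) = 3.03 rad/s.
t_s ≈ 4/(ζω_n) = 4/(0.167·3.03) = 7.88 s.

t_s ≈ 7.88 s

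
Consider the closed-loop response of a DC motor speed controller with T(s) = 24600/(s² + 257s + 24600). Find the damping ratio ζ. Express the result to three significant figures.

ζ ≈ 0.819

Matching coefficients with s² + 2ζω_n s + ω_n² gives ω_n² = 24600 ⇒ ω_n = 157 rad/s, and ζ = 257/(2ω_n) = 0.819.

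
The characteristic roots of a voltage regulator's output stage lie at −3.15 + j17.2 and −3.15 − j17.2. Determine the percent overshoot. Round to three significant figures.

%OS ≈ 56.3%

|pole| = ω_n = √(3.15² + 17.2²) = 17.5 rad/s; ζ = cos θ = σ/ω_n = 0.180.
%OS = 100·exp(−πζ/√(1−ζ²)) = 56.3%.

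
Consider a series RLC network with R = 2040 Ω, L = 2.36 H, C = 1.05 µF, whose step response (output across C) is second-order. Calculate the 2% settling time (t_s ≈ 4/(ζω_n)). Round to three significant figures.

For a series RLC circuit (capacitor voltage as output), ω_n = 1/√(LC) = 1/√(2.36 H · 1.05 µF) = 635 rad/s.
ζ = (R/2)·√(C/L) = (2040/2)·√(1.05 µF/2.36 H) = 0.680.
t_s ≈ 4/(ζω_n) = 0.00925 s.

t_s ≈ 0.00925 s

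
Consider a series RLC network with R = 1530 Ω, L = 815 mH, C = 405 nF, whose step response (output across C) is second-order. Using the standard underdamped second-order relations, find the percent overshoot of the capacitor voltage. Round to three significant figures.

%OS ≈ 13.4%

For a series RLC circuit (capacitor voltage as output), ω_n = 1/√(LC) = 1/√(815 mH · 405 nF) = 1740 rad/s.
ζ = (R/2)·√(C/L) = (1530/2)·√(405 nF/815 mH) = 0.539.
%OS = 100 e^{−πζ/√(1−ζ²)} with ζ = 0.539 gives 13.4%.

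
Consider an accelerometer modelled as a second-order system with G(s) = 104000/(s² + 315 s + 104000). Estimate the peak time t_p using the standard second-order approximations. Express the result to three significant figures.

Matching coefficients with s² + 2ζω_n s + ω_n² gives ω_n² = 104000 ⇒ ω_n = 322 rad/s, and ζ = 315/(2ω_n) = 0.488.
The damped frequency ω_d = ω_n√(1−ζ²) = 281 rad/s. Then t_p = π/ω_d = 0.0112 s.

t_p ≈ 0.0112 s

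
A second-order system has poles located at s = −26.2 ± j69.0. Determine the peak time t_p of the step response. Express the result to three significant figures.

t_p ≈ 0.0455 s

t_p = π/ω_d with ω_d = 69.0 (the imaginary part), so t_p = 0.0455 s.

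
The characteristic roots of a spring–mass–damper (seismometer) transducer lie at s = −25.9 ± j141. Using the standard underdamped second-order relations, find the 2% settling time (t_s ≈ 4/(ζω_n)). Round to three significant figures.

t_s ≈ 0.154 s

For poles at −σ ± jω_d, ζω_n = σ = 25.9, so t_s ≈ 4/σ = 0.154 s.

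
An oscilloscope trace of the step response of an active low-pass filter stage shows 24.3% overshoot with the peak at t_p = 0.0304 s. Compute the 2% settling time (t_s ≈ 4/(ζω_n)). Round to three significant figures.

The overshoot fixes ζ = −ln(OS)/√(π²+ln²(OS)) = 0.411.
t_p = π/ω_d ⇒ ω_d = 103 rad/s; then ω_n = ω_d/√(1−ζ²) = 113 rad/s.
t_s ≈ 4/(ζω_n) = 4/(0.411·113) = 0.0860 s.

t_s ≈ 0.0860 s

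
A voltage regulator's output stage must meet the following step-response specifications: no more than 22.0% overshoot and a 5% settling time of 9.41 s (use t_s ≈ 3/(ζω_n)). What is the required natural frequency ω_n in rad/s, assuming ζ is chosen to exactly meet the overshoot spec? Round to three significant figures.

ζ = −ln(OS)/√(π² + (ln OS)²). With OS = 0.220, ln OS = −1.514 and ζ = 1.514/3.487 = 0.434.
Then ω_n = 3/(ζ t_s) = 3/(0.434 × 9.41) = 0.734 rad/s.

ω_n ≈ 0.734 rad/s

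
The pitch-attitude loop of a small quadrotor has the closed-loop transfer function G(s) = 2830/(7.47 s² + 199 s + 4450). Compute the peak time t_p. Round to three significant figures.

t_p ≈ 0.154 s

Dividing through by 7.47: denominator becomes s² + 26.64 s + 595.7.
So ω_n = √595.7 = 24.4 rad/s and ζ = 26.64/(2·24.4) = 0.546.
ω_d = ω_n√(1−ζ²) = 20.5 rad/s. t_p = π/ω_d = 0.154 s.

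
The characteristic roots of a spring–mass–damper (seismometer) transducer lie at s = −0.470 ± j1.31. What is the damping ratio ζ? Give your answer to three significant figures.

|pole| = ω_n = √(0.470² + 1.31²) = 1.39 rad/s; ζ = cos θ = σ/ω_n = 0.338.

ζ ≈ 0.338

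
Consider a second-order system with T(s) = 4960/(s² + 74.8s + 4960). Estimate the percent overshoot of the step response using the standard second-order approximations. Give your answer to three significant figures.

Matching coefficients with s² + 2ζω_n s + ω_n² gives ω_n² = 4960 ⇒ ω_n = 70.4 rad/s, and ζ = 74.8/(2ω_n) = 0.531.
Overshoot: exp(−π·0.531/√(1−0.531²)) = 0.140, i.e. 14.0%.

%OS ≈ 14.0%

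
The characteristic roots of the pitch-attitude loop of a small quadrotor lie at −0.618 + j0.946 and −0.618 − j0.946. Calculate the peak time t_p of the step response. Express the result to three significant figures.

t_p = π/ω_d with ω_d = 0.946 (the imaginary part), so t_p = 3.32 s.

t_p ≈ 3.32 s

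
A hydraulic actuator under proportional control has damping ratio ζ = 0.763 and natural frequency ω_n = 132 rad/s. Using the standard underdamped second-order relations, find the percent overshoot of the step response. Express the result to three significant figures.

%OS ≈ 2.45%

For an underdamped second-order system, %OS = 100·exp(−πζ/√(1−ζ²)).
πζ/√(1−ζ²) = π·0.763/√(1−0.582) = 3.708, so %OS = 100·e^(−3.708) = 2.45%.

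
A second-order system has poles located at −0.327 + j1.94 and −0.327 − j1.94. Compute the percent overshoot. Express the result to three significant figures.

%OS ≈ 58.9%

|pole| = ω_n = √(0.327² + 1.94²) = 1.97 rad/s; ζ = cos θ = σ/ω_n = 0.166.
%OS = 100 e^{−πζ/√(1−ζ²)} with ζ = 0.166 gives 58.9%.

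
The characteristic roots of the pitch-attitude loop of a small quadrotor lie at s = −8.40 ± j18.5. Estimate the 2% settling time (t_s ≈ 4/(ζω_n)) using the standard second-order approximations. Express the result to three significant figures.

For poles at −σ ± jω_d, ζω_n = σ = 8.40, so t_s ≈ 4/σ = 0.476 s.

t_s ≈ 0.476 s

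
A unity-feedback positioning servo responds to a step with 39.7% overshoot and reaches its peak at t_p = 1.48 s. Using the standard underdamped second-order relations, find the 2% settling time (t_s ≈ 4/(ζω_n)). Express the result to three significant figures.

From the overshoot, ζ = −ln(OS)/√(π²+ln²(OS)) = 0.282.
From t_p = π/ω_d, ω_d = π/1.48 = 2.12 rad/s, so ω_n = ω_d/√(1−ζ²) = 2.21 rad/s.
t_s ≈ 4/(ζω_n) = 4/(0.282·2.21) = 6.41 s.

t_s ≈ 6.41 s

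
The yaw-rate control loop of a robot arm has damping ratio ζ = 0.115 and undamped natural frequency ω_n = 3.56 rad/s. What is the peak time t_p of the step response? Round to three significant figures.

The damped frequency is ω_d = ω_n√(1−ζ²) = 3.56·√(1−0.0132) = 3.54 rad/s.
Peak time t_p = π/ω_d = π/3.54 = 0.888 s.

t_p ≈ 0.888 s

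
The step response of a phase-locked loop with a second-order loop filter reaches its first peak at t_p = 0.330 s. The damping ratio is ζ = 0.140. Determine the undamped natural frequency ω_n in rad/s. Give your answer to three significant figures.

ω_n ≈ 9.61 rad/s

Peak time t_p = π/ω_d, so ω_d = π/t_p = π/0.330 = 9.52 rad/s.
ω_n = ω_d/√(1−ζ²) = 9.52/√0.980 = 9.61 rad/s.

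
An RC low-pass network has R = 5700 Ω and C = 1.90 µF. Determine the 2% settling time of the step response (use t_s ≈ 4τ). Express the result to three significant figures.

τ = RC = 5700 × 1.90 µF = 0.0108 s.
t_s ≈ 4τ = 0.0433 s.

t_s ≈ 0.0433 s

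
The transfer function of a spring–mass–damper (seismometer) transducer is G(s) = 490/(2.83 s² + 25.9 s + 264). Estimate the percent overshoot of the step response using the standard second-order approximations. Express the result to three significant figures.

%OS ≈ 18.4%

Dividing through by 2.83: denominator becomes s² + 9.152 s + 93.29.
So ω_n = √93.29 = 9.66 rad/s and ζ = 9.152/(2·9.66) = 0.474.
%OS = 100·exp(−πζ/√(1−ζ²)) = 18.4%.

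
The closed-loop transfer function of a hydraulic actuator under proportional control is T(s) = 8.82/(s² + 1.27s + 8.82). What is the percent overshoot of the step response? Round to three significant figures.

%OS ≈ 50.3%

Comparing the denominator to s² + 2ζω_n s + ω_n²: ω_n = √8.82 = 2.97 rad/s, and 2ζω_n = 1.27 so ζ = 1.27/(2·2.97) = 0.214.
%OS = 100 e^{−πζ/√(1−ζ²)} with ζ = 0.214 gives 50.3%.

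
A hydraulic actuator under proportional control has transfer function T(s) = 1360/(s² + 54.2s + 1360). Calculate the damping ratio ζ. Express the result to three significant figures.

ω_n = √1360 = 36.9 rad/s; ζ = 54.2/(2·36.9) = 0.735.

ζ ≈ 0.735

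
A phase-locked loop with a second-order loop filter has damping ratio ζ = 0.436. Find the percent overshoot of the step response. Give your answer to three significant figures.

%OS ≈ 21.8%

For an underdamped second-order system, %OS = 100·exp(−πζ/√(1−ζ²)).
πζ/√(1−ζ²) = π·0.436/√(1−0.190) = 1.522, so %OS = 100·e^(−1.522) = 21.8%.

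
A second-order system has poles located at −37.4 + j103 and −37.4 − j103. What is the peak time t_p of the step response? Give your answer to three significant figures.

t_p = π/ω_d with ω_d = 103 (the imaginary part), so t_p = 0.0305 s.

t_p ≈ 0.0305 s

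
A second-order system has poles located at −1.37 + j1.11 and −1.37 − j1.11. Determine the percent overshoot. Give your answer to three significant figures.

%OS ≈ 2.07%

|pole| = ω_n = √(1.37² + 1.11²) = 1.76 rad/s; ζ = cos θ = σ/ω_n = 0.777.
%OS = 100 e^{−πζ/√(1−ζ²)} with ζ = 0.777 gives 2.07%.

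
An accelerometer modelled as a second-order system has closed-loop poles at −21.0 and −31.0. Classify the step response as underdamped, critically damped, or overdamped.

overdamped

Since the poles are distinct, negative and real, the response is overdamped.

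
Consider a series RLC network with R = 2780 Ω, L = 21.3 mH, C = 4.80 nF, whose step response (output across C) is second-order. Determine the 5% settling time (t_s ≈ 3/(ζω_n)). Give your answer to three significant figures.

t_s ≈ 0.0000460 s

For a series RLC circuit (capacitor voltage as output), ω_n = 1/√(LC) = 1/√(21.3 mH · 4.80 nF) = 98900 rad/s.
ζ = (R/2)·√(C/L) = (2780/2)·√(4.80 nF/21.3 mH) = 0.660.
t_s ≈ 3/(ζω_n) = 0.0000460 s.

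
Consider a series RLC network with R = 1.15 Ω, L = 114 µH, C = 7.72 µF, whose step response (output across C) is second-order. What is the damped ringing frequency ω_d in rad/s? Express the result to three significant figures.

For a series RLC circuit (capacitor voltage as output), ω_n = 1/√(LC) = 1/√(114 µH · 7.72 µF) = 33700 rad/s.
ζ = (R/2)·√(C/L) = (1.15/2)·√(7.72 µF/114 µH) = 0.150.
ω_d = ω_n√(1−ζ²) = 33300 rad/s.

ω_d ≈ 33300 rad/s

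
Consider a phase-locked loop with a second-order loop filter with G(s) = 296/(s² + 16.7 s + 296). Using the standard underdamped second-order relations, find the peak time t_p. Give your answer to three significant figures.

Matching coefficients with s² + 2ζω_n s + ω_n² gives ω_n² = 296 ⇒ ω_n = 17.2 rad/s, and ζ = 16.7/(2ω_n) = 0.485.
ω_d = ω_n√(1−ζ²) = 15.0 rad/s. Then t_p = π/ω_d = 0.209 s.

t_p ≈ 0.209 s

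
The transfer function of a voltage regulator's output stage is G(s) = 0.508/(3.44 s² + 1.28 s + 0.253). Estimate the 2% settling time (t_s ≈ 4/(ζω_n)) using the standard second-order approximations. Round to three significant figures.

Dividing through by 3.44: denominator becomes s² + 0.3721 s + 0.07355.
So ω_n = √0.07355 = 0.271 rad/s and ζ = 0.3721/(2·0.271) = 0.686.
t_s ≈ 4/(ζω_n) = 21.5 s.

t_s ≈ 21.5 s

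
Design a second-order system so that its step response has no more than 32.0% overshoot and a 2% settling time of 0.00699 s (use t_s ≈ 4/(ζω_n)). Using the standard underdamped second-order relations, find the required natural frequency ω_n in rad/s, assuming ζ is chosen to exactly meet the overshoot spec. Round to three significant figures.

Inverting the overshoot relation: ζ = |ln 0.320|/√(π² + ln²0.320) = 0.341.
From t_s ≈ 4/(ζω_n): ω_n = 4/(ζ·t_s) = 4/(0.341·0.00699) = 1680 rad/s.

ω_n ≈ 1680 rad/s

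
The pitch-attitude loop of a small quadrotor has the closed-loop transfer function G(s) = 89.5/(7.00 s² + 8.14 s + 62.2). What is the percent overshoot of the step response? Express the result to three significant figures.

%OS ≈ 53.5%

Dividing through by 7.00: denominator becomes s² + 1.163 s + 8.886.
So ω_n = √8.886 = 2.98 rad/s and ζ = 1.163/(2·2.98) = 0.195.
%OS = 100·exp(−πζ/√(1−ζ²)) = 53.5%.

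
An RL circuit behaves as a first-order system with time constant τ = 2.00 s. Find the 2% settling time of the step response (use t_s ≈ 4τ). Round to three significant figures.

t_s ≈ 8.00 s

t_s ≈ 4τ = 8.00 s.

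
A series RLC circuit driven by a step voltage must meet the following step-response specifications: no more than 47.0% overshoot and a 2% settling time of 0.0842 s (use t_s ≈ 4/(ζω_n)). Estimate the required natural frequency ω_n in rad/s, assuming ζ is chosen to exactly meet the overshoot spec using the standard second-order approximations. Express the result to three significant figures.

Inverting the overshoot relation: ζ = |ln 0.470|/√(π² + ln²0.470) = 0.234.
Then ω_n = 4/(ζ t_s) = 4/(0.234 × 0.0842) = 203 rad/s.

ω_n ≈ 203 rad/s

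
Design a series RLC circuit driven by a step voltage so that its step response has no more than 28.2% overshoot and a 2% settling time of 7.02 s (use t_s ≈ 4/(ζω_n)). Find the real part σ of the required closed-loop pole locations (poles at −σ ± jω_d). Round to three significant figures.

σ ≈ 0.570

The settling-time spec alone fixes σ = ζω_n = 4/t_s = 4/7.02 = 0.570.
(Overshoot then fixes ζ = 0.374 and hence ω_d = σ·√(1−ζ²)/ζ = 1.41 rad/s.)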